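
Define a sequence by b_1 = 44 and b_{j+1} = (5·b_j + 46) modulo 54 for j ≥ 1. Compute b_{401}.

8

Listing terms: b_1 = 44,  b_2 = 50,  b_3 = 26,  b_4 = 14,  b_5 = 8,  b_6 = 32,  b_7 = 44.
The sequence repeats with period 6.
So b_{401} = b_{1 + ((401-1) mod 6)} = b_5 = 8.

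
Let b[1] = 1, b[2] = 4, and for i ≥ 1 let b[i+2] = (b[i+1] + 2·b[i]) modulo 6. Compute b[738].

0

We have b[1] = 1; b[2] = 4; b[3] = 0; b[4] = 2; b[5] = 2; b[6] = 0; b[7] = 4; b[8] = 4; b[9] = 0.
Since (b[8], b[9]) = (b[2], b[3]) = (4, 0) (two consecutive terms determine the rest), the sequence is eventually periodic: after a pre-period of length 1 it cycles with period 6.
For i ≥ 2, b[i] depends only on (i - 2) mod 6. (738 - 2) mod 6 = 4, so b[738] = b[6] = 0.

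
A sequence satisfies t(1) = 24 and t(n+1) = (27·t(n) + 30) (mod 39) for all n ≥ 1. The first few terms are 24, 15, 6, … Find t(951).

t(1) = 24,  t(2) = 15,  t(3) = 6,  t(4) = 36,  t(5) = 27,  t(6) = 18,  t(7) = 9,  t(8) = 0,  t(9) = 30,  t(10) = 21,  t(11) = 12,  t(12) = 3,  t(13) = 33,  t(14) = 24.
Since t(14) = t(1) = 24, the sequence is periodic with period 13.
So t(951) = t(1 + ((951-1) mod 13)) = t(2) = 15.

15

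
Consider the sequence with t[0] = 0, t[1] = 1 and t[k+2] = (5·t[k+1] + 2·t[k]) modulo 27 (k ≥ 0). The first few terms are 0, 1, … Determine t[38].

Computing terms: t[0] = 0; t[1] = 1; t[2] = 5; t[3] = 0; t[4] = 10; t[5] = 23; t[6] = 0; t[7] = 19; t[8] = 14; t[9] = 0; t[10] = 1.
Since (t[9], t[10]) = (t[0], t[1]) = (0, 1) (two consecutive terms determine the rest), the sequence is periodic with period 9.
So t[38] = t[0 + ((38-0) mod 9)] = t[2] = 5.

5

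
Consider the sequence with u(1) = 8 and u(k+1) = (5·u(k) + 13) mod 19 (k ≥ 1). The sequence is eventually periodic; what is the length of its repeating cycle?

Computing terms: u(1) = 8,  u(2) = 15,  u(3) = 12,  u(4) = 16,  u(5) = 17,  u(6) = 3,  u(7) = 9,  u(8) = 1,  u(9) = 18,  u(10) = 8.
Since u(10) = u(1) = 8, the sequence is periodic with period 9.

9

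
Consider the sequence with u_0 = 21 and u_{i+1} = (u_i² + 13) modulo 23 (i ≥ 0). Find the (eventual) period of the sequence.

5

Computing terms: u_0 = 21,  u_1 = 17,  u_2 = 3,  u_3 = 22,  u_4 = 14,  u_5 = 2,  u_6 = 17.
Since u_6 = u_1 = 17, the sequence is eventually periodic: after a pre-period of length 1 it cycles with period 5.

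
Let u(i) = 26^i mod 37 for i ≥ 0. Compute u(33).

Computing terms: u(0) = 1, u(1) = 26, u(2) = 10, u(3) = 1.
The sequence repeats with period 3.
So u(33) = u(0 + ((33-0) mod 3)) = u(0) = 1.

1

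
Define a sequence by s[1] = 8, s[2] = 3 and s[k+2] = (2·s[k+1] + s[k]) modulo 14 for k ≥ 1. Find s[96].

Listing terms: s[1] = 8, s[2] = 3, s[3] = 0, s[4] = 3, s[5] = 6, s[6] = 1, s[7] = 8, s[8] = 3.
Since (s[7], s[8]) = (s[1], s[2]) = (8, 3) (two consecutive terms determine the rest), the sequence is periodic with period 6.
(96 - 1) mod 6 = 5, so s[96] = s[6] = 1.

1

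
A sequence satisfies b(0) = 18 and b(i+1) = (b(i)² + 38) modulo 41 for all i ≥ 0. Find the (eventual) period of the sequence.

3

We have b(0) = 18,  b(1) = 34,  b(2) = 5,  b(3) = 22,  b(4) = 30,  b(5) = 36,  b(6) = 22.
Since b(6) = b(3) = 22, the sequence is eventually periodic: after a pre-period of length 3 it cycles with period 3.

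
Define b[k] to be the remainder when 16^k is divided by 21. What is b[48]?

1

We have b[0] = 1; b[1] = 16; b[2] = 4; b[3] = 1.
The sequence repeats with period 3.
(48 - 0) mod 3 = 0, so b[48] = b[0] = 1.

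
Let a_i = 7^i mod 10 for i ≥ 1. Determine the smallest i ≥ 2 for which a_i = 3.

3

Listing terms: a_1 = 7, a_2 = 9, a_3 = 3, a_4 = 1, a_5 = 7.
Since a_5 = a_1 = 7, the sequence is periodic with period 4.
The value 3 first appears (with i ≥ 2) at a_3.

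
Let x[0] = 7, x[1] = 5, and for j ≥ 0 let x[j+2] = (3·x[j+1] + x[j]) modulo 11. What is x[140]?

x[0] = 7, x[1] = 5, x[2] = 0, x[3] = 5, x[4] = 4, x[5] = 6, x[6] = 0, x[7] = 6, x[8] = 7, x[9] = 5.
The sequence repeats with period 8.
So x[140] = x[0 + ((140-0) mod 8)] = x[4] = 4.

4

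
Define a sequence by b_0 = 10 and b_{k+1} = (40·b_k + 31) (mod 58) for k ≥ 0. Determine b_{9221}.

Listing terms: b_0 = 10; b_1 = 25; b_2 = 45; b_3 = 33; b_4 = 17; b_5 = 15; b_6 = 51; b_7 = 41; b_8 = 47; b_9 = 55; b_{10} = 27; b_{11} = 9; b_{12} = 43; b_{13} = 11; b_{14} = 7; b_{15} = 21; b_{16} = 1; b_{17} = 13; b_{18} = 29; b_{19} = 31; b_{20} = 53; b_{21} = 5; b_{22} = 57; b_{23} = 49; b_{24} = 19; b_{25} = 37; b_{26} = 3; b_{27} = 35; b_{28} = 39; b_{29} = 25.
Since b_{29} = b_1 = 25, the sequence is eventually periodic: after a pre-period of length 1 it cycles with period 28.
For k ≥ 1, b_k depends only on (k - 1) mod 28. (9221 - 1) mod 28 = 8, so b_{9221} = b_9 = 55.

55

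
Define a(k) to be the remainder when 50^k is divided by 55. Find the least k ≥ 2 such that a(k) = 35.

Computing terms: a(1) = 50, a(2) = 25, a(3) = 40, a(4) = 20, a(5) = 10, a(6) = 5, a(7) = 30, a(8) = 15, a(9) = 35, a(10) = 45, a(11) = 50.
The sequence repeats with period 10.
The value 35 first appears (with k ≥ 2) at a(9).

9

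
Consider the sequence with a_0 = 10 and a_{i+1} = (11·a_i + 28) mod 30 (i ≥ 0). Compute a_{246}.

28

Computing terms: a_0 = 10, a_1 = 18, a_2 = 16, a_3 = 24, a_4 = 22, a_5 = 0, a_6 = 28, a_7 = 6, a_8 = 4, a_9 = 12, a_{10} = 10.
The sequence repeats with period 10.
So a_{246} = a_{0 + ((246-0) mod 10)} = a_6 = 28.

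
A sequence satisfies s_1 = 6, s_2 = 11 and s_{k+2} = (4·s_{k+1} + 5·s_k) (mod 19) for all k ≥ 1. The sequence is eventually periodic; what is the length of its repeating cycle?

9

Computing terms: s_1 = 6,  s_2 = 11,  s_3 = 17,  s_4 = 9,  s_5 = 7,  s_6 = 16,  s_7 = 4,  s_8 = 1,  s_9 = 5,  s_{10} = 6,  s_{11} = 11.
Since (s_{10}, s_{11}) = (s_1, s_2) = (6, 11) (two consecutive terms determine the rest), the sequence is periodic with period 9.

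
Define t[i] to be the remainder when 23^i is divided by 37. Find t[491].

Computing terms: t[1] = 23; t[2] = 11; t[3] = 31; t[4] = 10; t[5] = 8; t[6] = 36; t[7] = 14; t[8] = 26; t[9] = 6; t[10] = 27; t[11] = 29; t[12] = 1; t[13] = 23.
The sequence repeats with period 12.
So t[491] = t[1 + ((491-1) mod 12)] = t[11] = 29.

29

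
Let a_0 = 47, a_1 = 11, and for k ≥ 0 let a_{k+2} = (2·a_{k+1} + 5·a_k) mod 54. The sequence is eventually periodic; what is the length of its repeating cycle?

9

Listing terms: a_0 = 47, a_1 = 11, a_2 = 41, a_3 = 29, a_4 = 47, a_5 = 23, a_6 = 11, a_7 = 29, a_8 = 5, a_9 = 47, a_{10} = 11.
Since (a_9, a_{10}) = (a_0, a_1) = (47, 11) (two consecutive terms determine the rest), the sequence is periodic with period 9.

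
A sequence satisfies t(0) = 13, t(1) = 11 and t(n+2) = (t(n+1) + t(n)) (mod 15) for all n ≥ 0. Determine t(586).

We have t(0) = 13; t(1) = 11; t(2) = 9; t(3) = 5; t(4) = 14; t(5) = 4; t(6) = 3; t(7) = 7; t(8) = 10; t(9) = 2; t(10) = 12; t(11) = 14; t(12) = 11; t(13) = 10; t(14) = 6; t(15) = 1; t(16) = 7; t(17) = 8; t(18) = 0; t(19) = 8; t(20) = 8; t(21) = 1; t(22) = 9; t(23) = 10; t(24) = 4; t(25) = 14; t(26) = 3; t(27) = 2; t(28) = 5; t(29) = 7; t(30) = 12; t(31) = 4; t(32) = 1; t(33) = 5; t(34) = 6; t(35) = 11; t(36) = 2; t(37) = 13; t(38) = 0; t(39) = 13; t(40) = 13; t(41) = 11.
The sequence repeats with period 40.
(586 - 0) mod 40 = 26, so t(586) = t(26) = 3.

3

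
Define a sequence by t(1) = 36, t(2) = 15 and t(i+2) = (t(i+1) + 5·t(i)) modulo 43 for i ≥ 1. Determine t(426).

15

Listing terms: t(1) = 36, t(2) = 15, t(3) = 23, t(4) = 12, t(5) = 41, t(6) = 15, t(7) = 5, t(8) = 37, t(9) = 19, t(10) = 32, t(11) = 41, t(12) = 29, t(13) = 19, t(14) = 35, t(15) = 1, t(16) = 4, t(17) = 9, t(18) = 29, t(19) = 31, t(20) = 4, t(21) = 30, t(22) = 7, t(23) = 28, t(24) = 20, t(25) = 31, t(26) = 2, t(27) = 28, t(28) = 38, t(29) = 6, t(30) = 24, t(31) = 11, t(32) = 2, t(33) = 14, t(34) = 24, t(35) = 8, t(36) = 42, t(37) = 39, t(38) = 34, t(39) = 14, t(40) = 12, t(41) = 39, t(42) = 13, t(43) = 36, t(44) = 15.
Since (t(43), t(44)) = (t(1), t(2)) = (36, 15) (two consecutive terms determine the rest), the sequence is periodic with period 42.
So t(426) = t(1 + ((426-1) mod 42)) = t(6) = 15.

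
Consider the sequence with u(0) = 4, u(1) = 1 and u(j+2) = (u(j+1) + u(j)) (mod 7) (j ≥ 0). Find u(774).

We have u(0) = 4,  u(1) = 1,  u(2) = 5,  u(3) = 6,  u(4) = 4,  u(5) = 3,  u(6) = 0,  u(7) = 3,  u(8) = 3,  u(9) = 6,  u(10) = 2,  u(11) = 1,  u(12) = 3,  u(13) = 4,  u(14) = 0,  u(15) = 4,  u(16) = 4,  u(17) = 1.
Since (u(16), u(17)) = (u(0), u(1)) = (4, 1) (two consecutive terms determine the rest), the sequence is periodic with period 16.
So u(774) = u(0 + ((774-0) mod 16)) = u(6) = 0.

0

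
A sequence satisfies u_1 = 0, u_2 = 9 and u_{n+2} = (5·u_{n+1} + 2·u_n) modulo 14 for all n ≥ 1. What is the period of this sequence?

48

We have u_1 = 0; u_2 = 9; u_3 = 3; u_4 = 5; u_5 = 3; u_6 = 11; u_7 = 5; u_8 = 5; u_9 = 7; u_{10} = 3; u_{11} = 1; u_{12} = 11; u_{13} = 1; u_{14} = 13; u_{15} = 11; u_{16} = 11; u_{17} = 7; u_{18} = 1; u_{19} = 5; u_{20} = 13; u_{21} = 5; u_{22} = 9; u_{23} = 13; u_{24} = 13; u_{25} = 7; u_{26} = 5; u_{27} = 11; u_{28} = 9; u_{29} = 11; u_{30} = 3; u_{31} = 9; u_{32} = 9; u_{33} = 7; u_{34} = 11; u_{35} = 13; u_{36} = 3; u_{37} = 13; u_{38} = 1; u_{39} = 3; u_{40} = 3; u_{41} = 7; u_{42} = 13; u_{43} = 9; u_{44} = 1; u_{45} = 9; u_{46} = 5; u_{47} = 1; u_{48} = 1; u_{49} = 7; u_{50} = 9; u_{51} = 3.
Since (u_{50}, u_{51}) = (u_2, u_3) = (9, 3) (two consecutive terms determine the rest), the sequence is eventually periodic: after a pre-period of length 1 it cycles with period 48.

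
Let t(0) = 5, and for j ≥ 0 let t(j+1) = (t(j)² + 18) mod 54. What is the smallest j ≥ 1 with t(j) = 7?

3

Listing terms: t(0) = 5,  t(1) = 43,  t(2) = 31,  t(3) = 7,  t(4) = 13,  t(5) = 25,  t(6) = 49,  t(7) = 43.
Since t(7) = t(1) = 43, the sequence is eventually periodic: after a pre-period of length 1 it cycles with period 6.
The value 7 first appears (with j ≥ 1) at t(3).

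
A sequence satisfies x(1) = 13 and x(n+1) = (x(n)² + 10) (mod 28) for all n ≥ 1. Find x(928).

7

Listing terms: x(1) = 13; x(2) = 11; x(3) = 19; x(4) = 7; x(5) = 3; x(6) = 19.
Since x(6) = x(3) = 19, the sequence is eventually periodic: after a pre-period of length 2 it cycles with period 3.
For n ≥ 3, x(n) depends only on (n - 3) mod 3. (928 - 3) mod 3 = 1, so x(928) = x(4) = 7.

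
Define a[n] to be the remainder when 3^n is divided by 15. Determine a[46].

9

Listing terms: a[1] = 3, a[2] = 9, a[3] = 12, a[4] = 6, a[5] = 3.
Since a[5] = a[1] = 3, the sequence is periodic with period 4.
(46 - 1) mod 4 = 1, so a[46] = a[2] = 9.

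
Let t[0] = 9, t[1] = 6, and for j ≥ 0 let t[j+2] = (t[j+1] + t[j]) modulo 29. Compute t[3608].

27

We have t[0] = 9,  t[1] = 6,  t[2] = 15,  t[3] = 21,  t[4] = 7,  t[5] = 28,  t[6] = 6,  t[7] = 5,  t[8] = 11,  t[9] = 16,  t[10] = 27,  t[11] = 14,  t[12] = 12,  t[13] = 26,  t[14] = 9,  t[15] = 6.
Since (t[14], t[15]) = (t[0], t[1]) = (9, 6) (two consecutive terms determine the rest), the sequence is periodic with period 14.
(3608 - 0) mod 14 = 10, so t[3608] = t[10] = 27.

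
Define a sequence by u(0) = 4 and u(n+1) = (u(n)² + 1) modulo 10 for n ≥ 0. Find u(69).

1

We have u(0) = 4; u(1) = 7; u(2) = 0; u(3) = 1; u(4) = 2; u(5) = 5; u(6) = 6; u(7) = 7.
Since u(7) = u(1) = 7, the sequence is eventually periodic: after a pre-period of length 1 it cycles with period 6.
For n ≥ 1, u(n) depends only on (n - 1) mod 6. (69 - 1) mod 6 = 2, so u(69) = u(3) = 1.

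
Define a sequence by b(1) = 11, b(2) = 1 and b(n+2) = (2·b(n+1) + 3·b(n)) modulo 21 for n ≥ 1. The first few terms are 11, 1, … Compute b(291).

14

Listing terms: b(1) = 11, b(2) = 1, b(3) = 14, b(4) = 10, b(5) = 20, b(6) = 7, b(7) = 11, b(8) = 1.
The sequence repeats with period 6.
So b(291) = b(1 + ((291-1) mod 6)) = b(3) = 14.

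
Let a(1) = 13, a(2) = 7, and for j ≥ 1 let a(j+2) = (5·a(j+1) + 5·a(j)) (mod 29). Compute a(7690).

16

a(1) = 13, a(2) = 7, a(3) = 13, a(4) = 13, a(5) = 14, a(6) = 19, a(7) = 20, a(8) = 21, a(9) = 2, a(10) = 28, a(11) = 5, a(12) = 20, a(13) = 9, a(14) = 0, a(15) = 16, a(16) = 22, a(17) = 16, a(18) = 16, a(19) = 15, a(20) = 10, a(21) = 9, a(22) = 8, a(23) = 27, a(24) = 1, a(25) = 24, a(26) = 9, a(27) = 20, a(28) = 0, a(29) = 13, a(30) = 7.
Since (a(29), a(30)) = (a(1), a(2)) = (13, 7) (two consecutive terms determine the rest), the sequence is periodic with period 28.
So a(7690) = a(1 + ((7690-1) mod 28)) = a(18) = 16.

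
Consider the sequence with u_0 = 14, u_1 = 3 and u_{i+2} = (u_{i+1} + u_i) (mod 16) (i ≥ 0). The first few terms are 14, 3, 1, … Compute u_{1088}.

Listing terms: u_0 = 14; u_1 = 3; u_2 = 1; u_3 = 4; u_4 = 5; u_5 = 9; u_6 = 14; u_7 = 7; u_8 = 5; u_9 = 12; u_{10} = 1; u_{11} = 13; u_{12} = 14; u_{13} = 11; u_{14} = 9; u_{15} = 4; u_{16} = 13; u_{17} = 1; u_{18} = 14; u_{19} = 15; u_{20} = 13; u_{21} = 12; u_{22} = 9; u_{23} = 5; u_{24} = 14; u_{25} = 3.
The sequence repeats with period 24.
(1088 - 0) mod 24 = 8, so u_{1088} = u_8 = 5.

5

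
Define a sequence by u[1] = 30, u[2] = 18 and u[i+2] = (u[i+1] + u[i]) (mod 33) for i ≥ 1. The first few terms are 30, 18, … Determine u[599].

9

u[1] = 30, u[2] = 18, u[3] = 15, u[4] = 0, u[5] = 15, u[6] = 15, u[7] = 30, u[8] = 12, u[9] = 9, u[10] = 21, u[11] = 30, u[12] = 18.
Since (u[11], u[12]) = (u[1], u[2]) = (30, 18) (two consecutive terms determine the rest), the sequence is periodic with period 10.
So u[599] = u[1 + ((599-1) mod 10)] = u[9] = 9.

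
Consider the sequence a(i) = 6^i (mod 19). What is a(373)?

Computing terms: a(0) = 1, a(1) = 6, a(2) = 17, a(3) = 7, a(4) = 4, a(5) = 5, a(6) = 11, a(7) = 9, a(8) = 16, a(9) = 1.
The sequence repeats with period 9.
(373 - 0) mod 9 = 4, so a(373) = a(4) = 4.

4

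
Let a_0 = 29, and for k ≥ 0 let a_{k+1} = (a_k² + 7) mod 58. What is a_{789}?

6

Listing terms: a_0 = 29, a_1 = 36, a_2 = 27, a_3 = 40, a_4 = 41, a_5 = 6, a_6 = 43, a_7 = 0, a_8 = 7, a_9 = 56, a_{10} = 11, a_{11} = 12, a_{12} = 35, a_{13} = 14, a_{14} = 29.
The sequence repeats with period 14.
(789 - 0) mod 14 = 5, so a_{789} = a_5 = 6.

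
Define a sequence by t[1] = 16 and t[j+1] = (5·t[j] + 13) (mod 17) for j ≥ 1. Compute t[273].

16

We have t[1] = 16; t[2] = 8; t[3] = 2; t[4] = 6; t[5] = 9; t[6] = 7; t[7] = 14; t[8] = 15; t[9] = 3; t[10] = 11; t[11] = 0; t[12] = 13; t[13] = 10; t[14] = 12; t[15] = 5; t[16] = 4; t[17] = 16.
The sequence repeats with period 16.
(273 - 1) mod 16 = 0, so t[273] = t[1] = 16.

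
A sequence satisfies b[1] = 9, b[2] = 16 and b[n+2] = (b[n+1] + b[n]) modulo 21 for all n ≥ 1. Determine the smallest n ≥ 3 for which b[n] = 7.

Listing terms: b[1] = 9, b[2] = 16, b[3] = 4, b[4] = 20, b[5] = 3, b[6] = 2, b[7] = 5, b[8] = 7, b[9] = 12, b[10] = 19, b[11] = 10, b[12] = 8, b[13] = 18, b[14] = 5, b[15] = 2, b[16] = 7, b[17] = 9, b[18] = 16.
The sequence repeats with period 16.
The value 7 first appears (with n ≥ 3) at b[8].

8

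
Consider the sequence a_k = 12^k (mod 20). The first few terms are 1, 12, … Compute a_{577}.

Listing terms: a_0 = 1, a_1 = 12, a_2 = 4, a_3 = 8, a_4 = 16, a_5 = 12.
Since a_5 = a_1 = 12, the sequence is eventually periodic: after a pre-period of length 1 it cycles with period 4.
For k ≥ 1, a_k depends only on (k - 1) mod 4. (577 - 1) mod 4 = 0, so a_{577} = a_1 = 12.

12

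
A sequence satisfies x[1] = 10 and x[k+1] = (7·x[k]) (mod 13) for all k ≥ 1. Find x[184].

Computing terms: x[1] = 10,  x[2] = 5,  x[3] = 9,  x[4] = 11,  x[5] = 12,  x[6] = 6,  x[7] = 3,  x[8] = 8,  x[9] = 4,  x[10] = 2,  x[11] = 1,  x[12] = 7,  x[13] = 10.
Since x[13] = x[1] = 10, the sequence is periodic with period 12.
So x[184] = x[1 + ((184-1) mod 12)] = x[4] = 11.

11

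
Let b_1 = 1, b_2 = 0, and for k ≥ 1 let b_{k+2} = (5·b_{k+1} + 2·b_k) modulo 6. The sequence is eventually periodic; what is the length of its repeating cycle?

3

We have b_1 = 1,  b_2 = 0,  b_3 = 2,  b_4 = 4,  b_5 = 0,  b_6 = 2.
Since (b_5, b_6) = (b_2, b_3) = (0, 2) (two consecutive terms determine the rest), the sequence is eventually periodic: after a pre-period of length 1 it cycles with period 3.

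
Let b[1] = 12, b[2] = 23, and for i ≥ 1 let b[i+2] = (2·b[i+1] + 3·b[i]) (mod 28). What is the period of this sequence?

We have b[1] = 12,  b[2] = 23,  b[3] = 26,  b[4] = 9,  b[5] = 12,  b[6] = 23.
Since (b[5], b[6]) = (b[1], b[2]) = (12, 23) (two consecutive terms determine the rest), the sequence is periodic with period 4.

4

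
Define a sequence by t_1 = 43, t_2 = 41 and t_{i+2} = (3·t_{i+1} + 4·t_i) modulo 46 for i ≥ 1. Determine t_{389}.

25

Listing terms: t_1 = 43; t_2 = 41; t_3 = 19; t_4 = 37; t_5 = 3; t_6 = 19; t_7 = 23; t_8 = 7; t_9 = 21; t_{10} = 45; t_{11} = 35; t_{12} = 9; t_{13} = 29; t_{14} = 31; t_{15} = 25; t_{16} = 15; t_{17} = 7; t_{18} = 35; t_{19} = 41; t_{20} = 33; t_{21} = 33; t_{22} = 1; t_{23} = 43; t_{24} = 41.
Since (t_{23}, t_{24}) = (t_1, t_2) = (43, 41) (two consecutive terms determine the rest), the sequence is periodic with period 22.
So t_{389} = t_{1 + ((389-1) mod 22)} = t_{15} = 25.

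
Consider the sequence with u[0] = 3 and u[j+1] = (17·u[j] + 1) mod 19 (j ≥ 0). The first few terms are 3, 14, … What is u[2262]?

17

u[0] = 3; u[1] = 14; u[2] = 11; u[3] = 17; u[4] = 5; u[5] = 10; u[6] = 0; u[7] = 1; u[8] = 18; u[9] = 3.
The sequence repeats with period 9.
(2262 - 0) mod 9 = 3, so u[2262] = u[3] = 17.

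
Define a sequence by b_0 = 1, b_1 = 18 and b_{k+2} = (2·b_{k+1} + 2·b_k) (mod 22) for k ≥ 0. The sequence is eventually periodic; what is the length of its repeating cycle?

Computing terms: b_0 = 1; b_1 = 18; b_2 = 16; b_3 = 2; b_4 = 14; b_5 = 10; b_6 = 4; b_7 = 6; b_8 = 20; b_9 = 8; b_{10} = 12; b_{11} = 18; b_{12} = 16.
Since (b_{11}, b_{12}) = (b_1, b_2) = (18, 16) (two consecutive terms determine the rest), the sequence is eventually periodic: after a pre-period of length 1 it cycles with period 10.

10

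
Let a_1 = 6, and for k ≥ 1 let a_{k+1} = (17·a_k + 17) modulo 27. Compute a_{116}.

11

a_1 = 6; a_2 = 11; a_3 = 15; a_4 = 2; a_5 = 24; a_6 = 20; a_7 = 6.
Since a_7 = a_1 = 6, the sequence is periodic with period 6.
(116 - 1) mod 6 = 1, so a_{116} = a_2 = 11.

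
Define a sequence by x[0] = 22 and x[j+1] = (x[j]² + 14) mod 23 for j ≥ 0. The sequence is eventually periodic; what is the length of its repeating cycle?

x[0] = 22,  x[1] = 15,  x[2] = 9,  x[3] = 3,  x[4] = 0,  x[5] = 14,  x[6] = 3.
Since x[6] = x[3] = 3, the sequence is eventually periodic: after a pre-period of length 3 it cycles with period 3.

3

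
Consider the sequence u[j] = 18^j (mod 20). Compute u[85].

Computing terms: u[0] = 1,  u[1] = 18,  u[2] = 4,  u[3] = 12,  u[4] = 16,  u[5] = 8,  u[6] = 4.
Since u[6] = u[2] = 4, the sequence is eventually periodic: after a pre-period of length 2 it cycles with period 4.
For j ≥ 2, u[j] depends only on (j - 2) mod 4. (85 - 2) mod 4 = 3, so u[85] = u[5] = 8.

8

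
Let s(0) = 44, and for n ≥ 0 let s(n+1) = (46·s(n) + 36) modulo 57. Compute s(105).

s(0) = 44; s(1) = 8; s(2) = 5; s(3) = 38; s(4) = 17; s(5) = 20; s(6) = 44.
Since s(6) = s(0) = 44, the sequence is periodic with period 6.
So s(105) = s(0 + ((105-0) mod 6)) = s(3) = 38.

38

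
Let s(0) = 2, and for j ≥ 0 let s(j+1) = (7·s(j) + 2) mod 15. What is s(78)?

14

We have s(0) = 2; s(1) = 1; s(2) = 9; s(3) = 5; s(4) = 7; s(5) = 6; s(6) = 14; s(7) = 10; s(8) = 12; s(9) = 11; s(10) = 4; s(11) = 0; s(12) = 2.
Since s(12) = s(0) = 2, the sequence is periodic with period 12.
So s(78) = s(0 + ((78-0) mod 12)) = s(6) = 14.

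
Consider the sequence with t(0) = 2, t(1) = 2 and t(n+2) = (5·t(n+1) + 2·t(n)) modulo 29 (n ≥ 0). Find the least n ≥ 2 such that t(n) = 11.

We have t(0) = 2, t(1) = 2, t(2) = 14, t(3) = 16, t(4) = 21, t(5) = 21, t(6) = 2, t(7) = 23, t(8) = 3, t(9) = 3, t(10) = 21, t(11) = 24, t(12) = 17, t(13) = 17, t(14) = 3, t(15) = 20, t(16) = 19, t(17) = 19, t(18) = 17, t(19) = 7, t(20) = 11, t(21) = 11, t(22) = 19, t(23) = 1, t(24) = 14, t(25) = 14, t(26) = 11, t(27) = 25, t(28) = 2, t(29) = 2.
The sequence repeats with period 28.
The value 11 first appears (with n ≥ 2) at t(20).

20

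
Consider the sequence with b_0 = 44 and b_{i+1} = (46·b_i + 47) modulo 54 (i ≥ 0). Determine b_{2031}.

29

b_0 = 44,  b_1 = 19,  b_2 = 3,  b_3 = 23,  b_4 = 25,  b_5 = 9,  b_6 = 29,  b_7 = 31,  b_8 = 15,  b_9 = 35,  b_{10} = 37,  b_{11} = 21,  b_{12} = 41,  b_{13} = 43,  b_{14} = 27,  b_{15} = 47,  b_{16} = 49,  b_{17} = 33,  b_{18} = 53,  b_{19} = 1,  b_{20} = 39,  b_{21} = 5,  b_{22} = 7,  b_{23} = 45,  b_{24} = 11,  b_{25} = 13,  b_{26} = 51,  b_{27} = 17,  b_{28} = 19.
Since b_{28} = b_1 = 19, the sequence is eventually periodic: after a pre-period of length 1 it cycles with period 27.
For i ≥ 1, b_i depends only on (i - 1) mod 27. (2031 - 1) mod 27 = 5, so b_{2031} = b_6 = 29.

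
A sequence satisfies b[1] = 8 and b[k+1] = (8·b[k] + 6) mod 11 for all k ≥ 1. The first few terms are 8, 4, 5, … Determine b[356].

We have b[1] = 8; b[2] = 4; b[3] = 5; b[4] = 2; b[5] = 0; b[6] = 6; b[7] = 10; b[8] = 9; b[9] = 1; b[10] = 3; b[11] = 8.
Since b[11] = b[1] = 8, the sequence is periodic with period 10.
(356 - 1) mod 10 = 5, so b[356] = b[6] = 6.

6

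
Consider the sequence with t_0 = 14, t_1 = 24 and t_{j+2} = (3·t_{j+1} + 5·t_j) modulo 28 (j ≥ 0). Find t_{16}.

24

Computing terms: t_0 = 14; t_1 = 24; t_2 = 2; t_3 = 14; t_4 = 24.
Since (t_3, t_4) = (t_0, t_1) = (14, 24) (two consecutive terms determine the rest), the sequence is periodic with period 3.
(16 - 0) mod 3 = 1, so t_{16} = t_1 = 24.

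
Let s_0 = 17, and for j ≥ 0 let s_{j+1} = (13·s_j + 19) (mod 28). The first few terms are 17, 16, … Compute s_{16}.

We have s_0 = 17,  s_1 = 16,  s_2 = 3,  s_3 = 2,  s_4 = 17.
Since s_4 = s_0 = 17, the sequence is periodic with period 4.
So s_{16} = s_{0 + ((16-0) mod 4)} = s_0 = 17.

17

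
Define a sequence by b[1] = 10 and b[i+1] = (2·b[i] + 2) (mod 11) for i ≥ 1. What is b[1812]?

b[1] = 10,  b[2] = 0,  b[3] = 2,  b[4] = 6,  b[5] = 3,  b[6] = 8,  b[7] = 7,  b[8] = 5,  b[9] = 1,  b[10] = 4,  b[11] = 10.
Since b[11] = b[1] = 10, the sequence is periodic with period 10.
(1812 - 1) mod 10 = 1, so b[1812] = b[2] = 0.

0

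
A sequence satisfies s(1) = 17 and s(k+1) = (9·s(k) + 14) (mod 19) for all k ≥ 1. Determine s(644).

Computing terms: s(1) = 17,  s(2) = 15,  s(3) = 16,  s(4) = 6,  s(5) = 11,  s(6) = 18,  s(7) = 5,  s(8) = 2,  s(9) = 13,  s(10) = 17.
Since s(10) = s(1) = 17, the sequence is periodic with period 9.
So s(644) = s(1 + ((644-1) mod 9)) = s(5) = 11.

11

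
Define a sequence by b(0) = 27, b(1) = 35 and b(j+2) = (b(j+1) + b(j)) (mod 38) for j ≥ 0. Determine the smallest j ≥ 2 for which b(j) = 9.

9

b(0) = 27,  b(1) = 35,  b(2) = 24,  b(3) = 21,  b(4) = 7,  b(5) = 28,  b(6) = 35,  b(7) = 25,  b(8) = 22,  b(9) = 9,  b(10) = 31,  b(11) = 2,  b(12) = 33,  b(13) = 35,  b(14) = 30,  b(15) = 27,  b(16) = 19,  b(17) = 8,  b(18) = 27,  b(19) = 35.
The sequence repeats with period 18.
The value 9 first appears (with j ≥ 2) at b(9).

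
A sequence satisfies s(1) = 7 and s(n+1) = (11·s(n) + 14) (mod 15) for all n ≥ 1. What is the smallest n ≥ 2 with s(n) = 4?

4

Computing terms: s(1) = 7,  s(2) = 1,  s(3) = 10,  s(4) = 4,  s(5) = 13,  s(6) = 7.
The sequence repeats with period 5.
The value 4 first appears (with n ≥ 2) at s(4).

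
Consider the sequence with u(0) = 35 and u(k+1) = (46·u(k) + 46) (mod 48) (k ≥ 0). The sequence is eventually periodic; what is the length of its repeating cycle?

3

Listing terms: u(0) = 35, u(1) = 24, u(2) = 46, u(3) = 2, u(4) = 42, u(5) = 10, u(6) = 26, u(7) = 42.
Since u(7) = u(4) = 42, the sequence is eventually periodic: after a pre-period of length 4 it cycles with period 3.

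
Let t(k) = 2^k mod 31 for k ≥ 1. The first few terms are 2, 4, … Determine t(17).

4

t(1) = 2, t(2) = 4, t(3) = 8, t(4) = 16, t(5) = 1, t(6) = 2.
Since t(6) = t(1) = 2, the sequence is periodic with period 5.
So t(17) = t(1 + ((17-1) mod 5)) = t(2) = 4.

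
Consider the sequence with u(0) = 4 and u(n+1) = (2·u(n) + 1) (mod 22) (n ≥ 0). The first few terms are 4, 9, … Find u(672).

19

Computing terms: u(0) = 4, u(1) = 9, u(2) = 19, u(3) = 17, u(4) = 13, u(5) = 5, u(6) = 11, u(7) = 1, u(8) = 3, u(9) = 7, u(10) = 15, u(11) = 9.
Since u(11) = u(1) = 9, the sequence is eventually periodic: after a pre-period of length 1 it cycles with period 10.
For n ≥ 1, u(n) depends only on (n - 1) mod 10. (672 - 1) mod 10 = 1, so u(672) = u(2) = 19.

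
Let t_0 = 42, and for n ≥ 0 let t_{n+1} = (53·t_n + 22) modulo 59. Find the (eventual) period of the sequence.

29

Listing terms: t_0 = 42,  t_1 = 6,  t_2 = 45,  t_3 = 47,  t_4 = 35,  t_5 = 48,  t_6 = 29,  t_7 = 25,  t_8 = 49,  t_9 = 23,  t_{10} = 2,  t_{11} = 10,  t_{12} = 21,  t_{13} = 14,  t_{14} = 56,  t_{15} = 40,  t_{16} = 18,  t_{17} = 32,  t_{18} = 7,  t_{19} = 39,  t_{20} = 24,  t_{21} = 55,  t_{22} = 46,  t_{23} = 41,  t_{24} = 12,  t_{25} = 9,  t_{26} = 27,  t_{27} = 37,  t_{28} = 36,  t_{29} = 42.
The sequence repeats with period 29.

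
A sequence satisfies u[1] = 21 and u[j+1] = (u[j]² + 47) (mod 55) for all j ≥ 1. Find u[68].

48

u[1] = 21, u[2] = 48, u[3] = 41, u[4] = 23, u[5] = 26, u[6] = 8, u[7] = 1, u[8] = 48.
Since u[8] = u[2] = 48, the sequence is eventually periodic: after a pre-period of length 1 it cycles with period 6.
For j ≥ 2, u[j] depends only on (j - 2) mod 6. (68 - 2) mod 6 = 0, so u[68] = u[2] = 48.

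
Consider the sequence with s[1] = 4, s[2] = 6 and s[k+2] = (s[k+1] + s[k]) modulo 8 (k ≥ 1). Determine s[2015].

s[1] = 4,  s[2] = 6,  s[3] = 2,  s[4] = 0,  s[5] = 2,  s[6] = 2,  s[7] = 4,  s[8] = 6.
Since (s[7], s[8]) = (s[1], s[2]) = (4, 6) (two consecutive terms determine the rest), the sequence is periodic with period 6.
(2015 - 1) mod 6 = 4, so s[2015] = s[5] = 2.

2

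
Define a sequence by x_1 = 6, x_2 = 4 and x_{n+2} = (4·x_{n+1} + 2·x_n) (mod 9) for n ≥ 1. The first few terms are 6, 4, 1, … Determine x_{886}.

Computing terms: x_1 = 6; x_2 = 4; x_3 = 1; x_4 = 3; x_5 = 5; x_6 = 8; x_7 = 6; x_8 = 4.
Since (x_7, x_8) = (x_1, x_2) = (6, 4) (two consecutive terms determine the rest), the sequence is periodic with period 6.
(886 - 1) mod 6 = 3, so x_{886} = x_4 = 3.

3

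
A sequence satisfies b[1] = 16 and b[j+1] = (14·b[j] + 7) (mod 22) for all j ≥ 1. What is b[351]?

5

We have b[1] = 16, b[2] = 11, b[3] = 7, b[4] = 17, b[5] = 3, b[6] = 5, b[7] = 11.
Since b[7] = b[2] = 11, the sequence is eventually periodic: after a pre-period of length 1 it cycles with period 5.
For j ≥ 2, b[j] depends only on (j - 2) mod 5. (351 - 2) mod 5 = 4, so b[351] = b[6] = 5.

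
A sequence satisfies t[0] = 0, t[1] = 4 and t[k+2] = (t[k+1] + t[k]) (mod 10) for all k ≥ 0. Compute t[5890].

0

t[0] = 0,  t[1] = 4,  t[2] = 4,  t[3] = 8,  t[4] = 2,  t[5] = 0,  t[6] = 2,  t[7] = 2,  t[8] = 4,  t[9] = 6,  t[10] = 0,  t[11] = 6,  t[12] = 6,  t[13] = 2,  t[14] = 8,  t[15] = 0,  t[16] = 8,  t[17] = 8,  t[18] = 6,  t[19] = 4,  t[20] = 0,  t[21] = 4.
Since (t[20], t[21]) = (t[0], t[1]) = (0, 4) (two consecutive terms determine the rest), the sequence is periodic with period 20.
So t[5890] = t[0 + ((5890-0) mod 20)] = t[10] = 0.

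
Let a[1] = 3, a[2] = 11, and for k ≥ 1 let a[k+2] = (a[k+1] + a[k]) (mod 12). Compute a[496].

a[1] = 3; a[2] = 11; a[3] = 2; a[4] = 1; a[5] = 3; a[6] = 4; a[7] = 7; a[8] = 11; a[9] = 6; a[10] = 5; a[11] = 11; a[12] = 4; a[13] = 3; a[14] = 7; a[15] = 10; a[16] = 5; a[17] = 3; a[18] = 8; a[19] = 11; a[20] = 7; a[21] = 6; a[22] = 1; a[23] = 7; a[24] = 8; a[25] = 3; a[26] = 11.
Since (a[25], a[26]) = (a[1], a[2]) = (3, 11) (two consecutive terms determine the rest), the sequence is periodic with period 24.
So a[496] = a[1 + ((496-1) mod 24)] = a[16] = 5.

5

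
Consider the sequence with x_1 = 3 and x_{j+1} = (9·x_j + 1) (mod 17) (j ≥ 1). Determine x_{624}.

Listing terms: x_1 = 3; x_2 = 11; x_3 = 15; x_4 = 0; x_5 = 1; x_6 = 10; x_7 = 6; x_8 = 4; x_9 = 3.
The sequence repeats with period 8.
(624 - 1) mod 8 = 7, so x_{624} = x_8 = 4.

4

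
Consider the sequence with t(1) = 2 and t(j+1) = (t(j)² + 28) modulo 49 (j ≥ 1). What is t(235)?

Computing terms: t(1) = 2, t(2) = 32, t(3) = 23, t(4) = 18, t(5) = 9, t(6) = 11, t(7) = 2.
The sequence repeats with period 6.
(235 - 1) mod 6 = 0, so t(235) = t(1) = 2.

2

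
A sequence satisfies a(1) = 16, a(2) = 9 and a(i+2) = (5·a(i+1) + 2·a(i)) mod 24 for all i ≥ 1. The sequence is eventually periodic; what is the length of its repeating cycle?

6

Listing terms: a(1) = 16,  a(2) = 9,  a(3) = 5,  a(4) = 19,  a(5) = 9,  a(6) = 11,  a(7) = 1,  a(8) = 3,  a(9) = 17,  a(10) = 19,  a(11) = 9.
Since (a(10), a(11)) = (a(4), a(5)) = (19, 9) (two consecutive terms determine the rest), the sequence is eventually periodic: after a pre-period of length 3 it cycles with period 6.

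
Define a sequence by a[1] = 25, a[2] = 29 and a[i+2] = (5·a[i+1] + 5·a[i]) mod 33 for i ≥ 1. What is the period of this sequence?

We have a[1] = 25; a[2] = 29; a[3] = 6; a[4] = 10; a[5] = 14; a[6] = 21; a[7] = 10; a[8] = 23; a[9] = 0; a[10] = 16; a[11] = 14; a[12] = 18; a[13] = 28; a[14] = 32; a[15] = 3; a[16] = 10; a[17] = 32; a[18] = 12; a[19] = 22; a[20] = 5; a[21] = 3; a[22] = 7; a[23] = 17; a[24] = 21; a[25] = 25; a[26] = 32; a[27] = 21; a[28] = 1; a[29] = 11; a[30] = 27; a[31] = 25; a[32] = 29.
Since (a[31], a[32]) = (a[1], a[2]) = (25, 29) (two consecutive terms determine the rest), the sequence is periodic with period 30.

30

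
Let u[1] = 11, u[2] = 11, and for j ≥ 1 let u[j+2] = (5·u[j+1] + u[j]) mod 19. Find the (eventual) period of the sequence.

40

We have u[1] = 11; u[2] = 11; u[3] = 9; u[4] = 18; u[5] = 4; u[6] = 0; u[7] = 4; u[8] = 1; u[9] = 9; u[10] = 8; u[11] = 11; u[12] = 6; u[13] = 3; u[14] = 2; u[15] = 13; u[16] = 10; u[17] = 6; u[18] = 2; u[19] = 16; u[20] = 6; u[21] = 8; u[22] = 8; u[23] = 10; u[24] = 1; u[25] = 15; u[26] = 0; u[27] = 15; u[28] = 18; u[29] = 10; u[30] = 11; u[31] = 8; u[32] = 13; u[33] = 16; u[34] = 17; u[35] = 6; u[36] = 9; u[37] = 13; u[38] = 17; u[39] = 3; u[40] = 13; u[41] = 11; u[42] = 11.
The sequence repeats with period 40.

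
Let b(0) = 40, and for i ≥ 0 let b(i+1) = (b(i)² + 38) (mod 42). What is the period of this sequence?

6

We have b(0) = 40; b(1) = 0; b(2) = 38; b(3) = 12; b(4) = 14; b(5) = 24; b(6) = 26; b(7) = 0.
Since b(7) = b(1) = 0, the sequence is eventually periodic: after a pre-period of length 1 it cycles with period 6.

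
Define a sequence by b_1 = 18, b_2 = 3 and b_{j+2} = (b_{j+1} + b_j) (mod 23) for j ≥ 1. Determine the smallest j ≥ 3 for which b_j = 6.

42

Computing terms: b_1 = 18,  b_2 = 3,  b_3 = 21,  b_4 = 1,  b_5 = 22,  b_6 = 0,  b_7 = 22,  b_8 = 22,  b_9 = 21,  b_{10} = 20,  b_{11} = 18,  b_{12} = 15,  b_{13} = 10,  b_{14} = 2,  b_{15} = 12,  b_{16} = 14,  b_{17} = 3,  b_{18} = 17,  b_{19} = 20,  b_{20} = 14,  b_{21} = 11,  b_{22} = 2,  b_{23} = 13,  b_{24} = 15,  b_{25} = 5,  b_{26} = 20,  b_{27} = 2,  b_{28} = 22,  b_{29} = 1,  b_{30} = 0,  b_{31} = 1,  b_{32} = 1,  b_{33} = 2,  b_{34} = 3,  b_{35} = 5,  b_{36} = 8,  b_{37} = 13,  b_{38} = 21,  b_{39} = 11,  b_{40} = 9,  b_{41} = 20,  b_{42} = 6,  b_{43} = 3,  b_{44} = 9,  b_{45} = 12,  b_{46} = 21,  b_{47} = 10,  b_{48} = 8,  b_{49} = 18,  b_{50} = 3.
Since (b_{49}, b_{50}) = (b_1, b_2) = (18, 3) (two consecutive terms determine the rest), the sequence is periodic with period 48.
The value 6 first appears (with j ≥ 3) at b_{42}.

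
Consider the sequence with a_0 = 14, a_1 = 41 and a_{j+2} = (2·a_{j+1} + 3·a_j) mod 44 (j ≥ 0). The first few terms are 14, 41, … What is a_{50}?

Computing terms: a_0 = 14,  a_1 = 41,  a_2 = 36,  a_3 = 19,  a_4 = 14,  a_5 = 41.
Since (a_4, a_5) = (a_0, a_1) = (14, 41) (two consecutive terms determine the rest), the sequence is periodic with period 4.
So a_{50} = a_{0 + ((50-0) mod 4)} = a_2 = 36.

36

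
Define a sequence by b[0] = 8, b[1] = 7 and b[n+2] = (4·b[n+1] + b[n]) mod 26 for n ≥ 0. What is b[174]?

We have b[0] = 8; b[1] = 7; b[2] = 10; b[3] = 21; b[4] = 16; b[5] = 7; b[6] = 18; b[7] = 1; b[8] = 22; b[9] = 11; b[10] = 14; b[11] = 15; b[12] = 22; b[13] = 25; b[14] = 18; b[15] = 19; b[16] = 16; b[17] = 5; b[18] = 10; b[19] = 19; b[20] = 8; b[21] = 25; b[22] = 4; b[23] = 15; b[24] = 12; b[25] = 11; b[26] = 4; b[27] = 1; b[28] = 8; b[29] = 7.
Since (b[28], b[29]) = (b[0], b[1]) = (8, 7) (two consecutive terms determine the rest), the sequence is periodic with period 28.
(174 - 0) mod 28 = 6, so b[174] = b[6] = 18.

18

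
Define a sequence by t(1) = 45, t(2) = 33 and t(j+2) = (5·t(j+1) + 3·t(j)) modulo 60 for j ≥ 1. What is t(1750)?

Listing terms: t(1) = 45, t(2) = 33, t(3) = 0, t(4) = 39, t(5) = 15, t(6) = 12, t(7) = 45, t(8) = 21, t(9) = 0, t(10) = 3, t(11) = 15, t(12) = 24, t(13) = 45, t(14) = 57, t(15) = 0, t(16) = 51, t(17) = 15, t(18) = 48, t(19) = 45, t(20) = 9, t(21) = 0, t(22) = 27, t(23) = 15, t(24) = 36, t(25) = 45, t(26) = 33.
The sequence repeats with period 24.
(1750 - 1) mod 24 = 21, so t(1750) = t(22) = 27.

27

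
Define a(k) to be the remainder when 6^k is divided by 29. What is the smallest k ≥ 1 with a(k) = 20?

4

Listing terms: a(0) = 1; a(1) = 6; a(2) = 7; a(3) = 13; a(4) = 20; a(5) = 4; a(6) = 24; a(7) = 28; a(8) = 23; a(9) = 22; a(10) = 16; a(11) = 9; a(12) = 25; a(13) = 5; a(14) = 1.
Since a(14) = a(0) = 1, the sequence is periodic with period 14.
The value 20 first appears (with k ≥ 1) at a(4).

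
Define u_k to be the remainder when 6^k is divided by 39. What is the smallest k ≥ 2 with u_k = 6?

Listing terms: u_1 = 6; u_2 = 36; u_3 = 21; u_4 = 9; u_5 = 15; u_6 = 12; u_7 = 33; u_8 = 3; u_9 = 18; u_{10} = 30; u_{11} = 24; u_{12} = 27; u_{13} = 6.
The sequence repeats with period 12.
The value 6 next appears (with k ≥ 2) at u_{13}.

13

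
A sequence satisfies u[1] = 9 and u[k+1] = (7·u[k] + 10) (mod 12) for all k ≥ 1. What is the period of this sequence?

u[1] = 9, u[2] = 1, u[3] = 5, u[4] = 9.
Since u[4] = u[1] = 9, the sequence is periodic with period 3.

3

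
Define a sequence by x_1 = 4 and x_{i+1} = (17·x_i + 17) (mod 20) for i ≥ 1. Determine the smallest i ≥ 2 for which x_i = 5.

x_1 = 4,  x_2 = 5,  x_3 = 2,  x_4 = 11,  x_5 = 4.
Since x_5 = x_1 = 4, the sequence is periodic with period 4.
The value 5 first appears (with i ≥ 2) at x_2.

2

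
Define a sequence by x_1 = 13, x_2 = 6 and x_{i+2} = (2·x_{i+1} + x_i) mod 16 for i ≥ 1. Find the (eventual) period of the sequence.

16

We have x_1 = 13,  x_2 = 6,  x_3 = 9,  x_4 = 8,  x_5 = 9,  x_6 = 10,  x_7 = 13,  x_8 = 4,  x_9 = 5,  x_{10} = 14,  x_{11} = 1,  x_{12} = 0,  x_{13} = 1,  x_{14} = 2,  x_{15} = 5,  x_{16} = 12,  x_{17} = 13,  x_{18} = 6.
The sequence repeats with period 16.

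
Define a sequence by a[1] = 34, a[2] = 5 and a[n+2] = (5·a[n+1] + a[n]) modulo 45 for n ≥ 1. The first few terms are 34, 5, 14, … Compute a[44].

30

Computing terms: a[1] = 34, a[2] = 5, a[3] = 14, a[4] = 30, a[5] = 29, a[6] = 40, a[7] = 4, a[8] = 15, a[9] = 34, a[10] = 5.
The sequence repeats with period 8.
(44 - 1) mod 8 = 3, so a[44] = a[4] = 30.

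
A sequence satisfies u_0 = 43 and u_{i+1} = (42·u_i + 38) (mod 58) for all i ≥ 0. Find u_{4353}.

16

Listing terms: u_0 = 43; u_1 = 46; u_2 = 56; u_3 = 12; u_4 = 20; u_5 = 8; u_6 = 26; u_7 = 28; u_8 = 54; u_9 = 44; u_{10} = 30; u_{11} = 22; u_{12} = 34; u_{13} = 16; u_{14} = 14; u_{15} = 46.
Since u_{15} = u_1 = 46, the sequence is eventually periodic: after a pre-period of length 1 it cycles with period 14.
For i ≥ 1, u_i depends only on (i - 1) mod 14. (4353 - 1) mod 14 = 12, so u_{4353} = u_{13} = 16.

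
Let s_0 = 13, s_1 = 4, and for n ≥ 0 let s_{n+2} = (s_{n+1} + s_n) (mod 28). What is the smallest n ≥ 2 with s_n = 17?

Computing terms: s_0 = 13,  s_1 = 4,  s_2 = 17,  s_3 = 21,  s_4 = 10,  s_5 = 3,  s_6 = 13,  s_7 = 16,  s_8 = 1,  s_9 = 17,  s_{10} = 18,  s_{11} = 7,  s_{12} = 25,  s_{13} = 4,  s_{14} = 1,  s_{15} = 5,  s_{16} = 6,  s_{17} = 11,  s_{18} = 17,  s_{19} = 0,  s_{20} = 17,  s_{21} = 17,  s_{22} = 6,  s_{23} = 23,  s_{24} = 1,  s_{25} = 24,  s_{26} = 25,  s_{27} = 21,  s_{28} = 18,  s_{29} = 11,  s_{30} = 1,  s_{31} = 12,  s_{32} = 13,  s_{33} = 25,  s_{34} = 10,  s_{35} = 7,  s_{36} = 17,  s_{37} = 24,  s_{38} = 13,  s_{39} = 9,  s_{40} = 22,  s_{41} = 3,  s_{42} = 25,  s_{43} = 0,  s_{44} = 25,  s_{45} = 25,  s_{46} = 22,  s_{47} = 19,  s_{48} = 13,  s_{49} = 4.
The sequence repeats with period 48.
The value 17 first appears (with n ≥ 2) at s_2.

2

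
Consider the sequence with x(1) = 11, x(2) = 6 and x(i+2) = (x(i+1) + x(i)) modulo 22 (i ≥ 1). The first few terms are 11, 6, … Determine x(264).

We have x(1) = 11; x(2) = 6; x(3) = 17; x(4) = 1; x(5) = 18; x(6) = 19; x(7) = 15; x(8) = 12; x(9) = 5; x(10) = 17; x(11) = 0; x(12) = 17; x(13) = 17; x(14) = 12; x(15) = 7; x(16) = 19; x(17) = 4; x(18) = 1; x(19) = 5; x(20) = 6; x(21) = 11; x(22) = 17; x(23) = 6; x(24) = 1; x(25) = 7; x(26) = 8; x(27) = 15; x(28) = 1; x(29) = 16; x(30) = 17; x(31) = 11; x(32) = 6.
Since (x(31), x(32)) = (x(1), x(2)) = (11, 6) (two consecutive terms determine the rest), the sequence is periodic with period 30.
So x(264) = x(1 + ((264-1) mod 30)) = x(24) = 1.

1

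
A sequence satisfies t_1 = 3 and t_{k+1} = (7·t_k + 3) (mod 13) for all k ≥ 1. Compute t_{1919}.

7

We have t_1 = 3, t_2 = 11, t_3 = 2, t_4 = 4, t_5 = 5, t_6 = 12, t_7 = 9, t_8 = 1, t_9 = 10, t_{10} = 8, t_{11} = 7, t_{12} = 0, t_{13} = 3.
Since t_{13} = t_1 = 3, the sequence is periodic with period 12.
So t_{1919} = t_{1 + ((1919-1) mod 12)} = t_{11} = 7.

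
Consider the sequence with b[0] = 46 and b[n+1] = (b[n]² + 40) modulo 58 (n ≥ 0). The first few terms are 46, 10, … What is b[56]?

Listing terms: b[0] = 46, b[1] = 10, b[2] = 24, b[3] = 36, b[4] = 2, b[5] = 44, b[6] = 4, b[7] = 56, b[8] = 44.
Since b[8] = b[5] = 44, the sequence is eventually periodic: after a pre-period of length 5 it cycles with period 3.
For n ≥ 5, b[n] depends only on (n - 5) mod 3. (56 - 5) mod 3 = 0, so b[56] = b[5] = 44.

44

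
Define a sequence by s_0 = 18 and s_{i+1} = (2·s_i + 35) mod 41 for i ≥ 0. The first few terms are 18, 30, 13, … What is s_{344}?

Computing terms: s_0 = 18,  s_1 = 30,  s_2 = 13,  s_3 = 20,  s_4 = 34,  s_5 = 21,  s_6 = 36,  s_7 = 25,  s_8 = 3,  s_9 = 0,  s_{10} = 35,  s_{11} = 23,  s_{12} = 40,  s_{13} = 33,  s_{14} = 19,  s_{15} = 32,  s_{16} = 17,  s_{17} = 28,  s_{18} = 9,  s_{19} = 12,  s_{20} = 18.
The sequence repeats with period 20.
So s_{344} = s_{0 + ((344-0) mod 20)} = s_4 = 34.

34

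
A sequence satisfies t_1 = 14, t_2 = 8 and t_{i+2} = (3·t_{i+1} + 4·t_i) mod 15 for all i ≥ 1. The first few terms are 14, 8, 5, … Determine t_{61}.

14

Listing terms: t_1 = 14,  t_2 = 8,  t_3 = 5,  t_4 = 2,  t_5 = 11,  t_6 = 11,  t_7 = 2,  t_8 = 5,  t_9 = 8,  t_{10} = 14,  t_{11} = 14,  t_{12} = 8.
The sequence repeats with period 10.
(61 - 1) mod 10 = 0, so t_{61} = t_1 = 14.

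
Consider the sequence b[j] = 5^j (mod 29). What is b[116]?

b[0] = 1,  b[1] = 5,  b[2] = 25,  b[3] = 9,  b[4] = 16,  b[5] = 22,  b[6] = 23,  b[7] = 28,  b[8] = 24,  b[9] = 4,  b[10] = 20,  b[11] = 13,  b[12] = 7,  b[13] = 6,  b[14] = 1.
The sequence repeats with period 14.
So b[116] = b[0 + ((116-0) mod 14)] = b[4] = 16.

16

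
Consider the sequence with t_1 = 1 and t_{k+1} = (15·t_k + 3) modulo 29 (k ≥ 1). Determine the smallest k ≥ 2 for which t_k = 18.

We have t_1 = 1; t_2 = 18; t_3 = 12; t_4 = 9; t_5 = 22; t_6 = 14; t_7 = 10; t_8 = 8; t_9 = 7; t_{10} = 21; t_{11} = 28; t_{12} = 17; t_{13} = 26; t_{14} = 16; t_{15} = 11; t_{16} = 23; t_{17} = 0; t_{18} = 3; t_{19} = 19; t_{20} = 27; t_{21} = 2; t_{22} = 4; t_{23} = 5; t_{24} = 20; t_{25} = 13; t_{26} = 24; t_{27} = 15; t_{28} = 25; t_{29} = 1.
The sequence repeats with period 28.
The value 18 first appears (with k ≥ 2) at t_2.

2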